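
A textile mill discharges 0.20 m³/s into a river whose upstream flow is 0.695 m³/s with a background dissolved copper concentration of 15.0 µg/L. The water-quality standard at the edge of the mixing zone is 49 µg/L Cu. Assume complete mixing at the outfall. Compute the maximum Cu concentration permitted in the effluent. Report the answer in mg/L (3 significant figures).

15.0 µg/L = 0.015 mg/L.
49 µg/L = 0.049 mg/L.
Mass balance: 0.049·0.895 = 0.2·Cₑ + 0.695·0.015.
Cₑ = (0.04386 − 0.01042) / 0.2 = 0.1672 mg/L.

0.167 mg/L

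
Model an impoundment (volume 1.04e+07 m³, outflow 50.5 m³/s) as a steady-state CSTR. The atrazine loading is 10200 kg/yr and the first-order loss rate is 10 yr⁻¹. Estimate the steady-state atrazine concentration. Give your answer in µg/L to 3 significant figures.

Outflow Q = 50.5 m³/s × 3.156e+07 s/yr = 1.594e+09 m³/yr.
Steady-state CSTR mass balance: W = Q·C + k·V·C, so C = W/(Q + kV).
Q + kV = 1.594e+09 + 10·1.04e+07 = 1.698e+09 m³/yr.
C = 10200/1.698e+09 = 6.008e-06 kg/m³ = 0.006008 mg/L = 6.008 µg/L.

6.01 µg/L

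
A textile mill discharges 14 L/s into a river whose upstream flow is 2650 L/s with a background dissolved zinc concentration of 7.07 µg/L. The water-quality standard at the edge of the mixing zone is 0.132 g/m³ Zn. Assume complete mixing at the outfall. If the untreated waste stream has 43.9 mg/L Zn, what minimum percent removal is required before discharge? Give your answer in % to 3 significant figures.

45.8 %

14 L/s = 0.014 m³/s.
2650 L/s = 2.65 m³/s.
7.07 µg/L = 0.00707 mg/L.
Mass balance: 0.132·2.664 = 0.014·Cₑ + 2.65·0.00707.
Cₑ = (0.3516 − 0.01874) / 0.014 = 23.78 mg/L.
Required removal = 1 − 23.78/43.9 = 45.83 %.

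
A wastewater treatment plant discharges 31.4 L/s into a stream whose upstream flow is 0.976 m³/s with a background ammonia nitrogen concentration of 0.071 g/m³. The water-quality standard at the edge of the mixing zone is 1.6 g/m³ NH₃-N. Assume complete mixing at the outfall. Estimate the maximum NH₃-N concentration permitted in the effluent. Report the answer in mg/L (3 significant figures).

31.4 L/s = 0.0314 m³/s.
Mass balance: 1.6·1.007 = 0.0314·Cₑ + 0.976·0.071.
Cₑ = (1.612 − 0.0693) / 0.0314 = 49.13 mg/L.

49.1 mg/L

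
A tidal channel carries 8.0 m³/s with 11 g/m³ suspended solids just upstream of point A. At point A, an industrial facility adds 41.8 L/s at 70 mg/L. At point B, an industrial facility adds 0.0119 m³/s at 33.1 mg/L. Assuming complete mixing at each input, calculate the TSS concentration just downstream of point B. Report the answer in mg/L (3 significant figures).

41.8 L/s = 0.0418 m³/s.
After input A: C = (8·11 + 0.0418·70) / 8.042 = 11.31 mg/L.
After input B: C = (8.042·11.31 + 0.0119·33.1) / 8.054 = 11.34 mg/L.

11.3 mg/L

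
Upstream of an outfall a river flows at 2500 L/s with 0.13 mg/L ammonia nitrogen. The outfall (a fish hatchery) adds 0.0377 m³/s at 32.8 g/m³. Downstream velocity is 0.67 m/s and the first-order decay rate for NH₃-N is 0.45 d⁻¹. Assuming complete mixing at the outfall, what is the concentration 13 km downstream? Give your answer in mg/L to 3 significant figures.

2500 L/s = 2.5 m³/s.
After complete mixing, C₀ = (0.0377·32.8 + 2.5·0.13) / 2.538 = 0.6153 mg/L.
Travel time t = 1.3e+04 m / 0.67 m/s = 1.94e+04 s = 0.2246 d.
C = 0.6153·exp(−0.45·0.2246) = 0.6153·0.9039 = 0.5562 mg/L.

0.556 mg/L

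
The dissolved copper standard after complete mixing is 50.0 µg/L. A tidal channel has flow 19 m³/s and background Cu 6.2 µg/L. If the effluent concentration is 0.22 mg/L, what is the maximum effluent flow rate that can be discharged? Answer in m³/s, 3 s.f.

4.90 m³/s

6.2 µg/L = 0.0062 mg/L.
50.0 µg/L = 0.05 mg/L.
Mass balance at complete mixing: C_std·(Q_w + Q_r) = Q_w·C_e + Q_r·C_b.
Rearranging, Q_w = Q_r·(C_std − C_b)/(C_e − C_std) = 19·(0.05 − 0.0062) / (0.22 − 0.05) = 4.895 m³/s.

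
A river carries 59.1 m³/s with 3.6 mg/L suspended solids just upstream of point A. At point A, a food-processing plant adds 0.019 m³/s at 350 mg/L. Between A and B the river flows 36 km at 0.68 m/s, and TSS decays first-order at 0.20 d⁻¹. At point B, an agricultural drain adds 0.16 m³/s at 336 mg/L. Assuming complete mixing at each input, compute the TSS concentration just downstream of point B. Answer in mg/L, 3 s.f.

4.18 mg/L

After input A: C = (59.1·3.6 + 0.019·350) / 59.12 = 3.711 mg/L.
Over the 36 km reach to input B (t = 5.294e+04 s = 0.6127 d), decay gives C = 3.711·exp(−0.20·0.6127) = 3.283 mg/L.
After input B: C = (59.12·3.283 + 0.16·336) / 59.28 = 4.181 mg/L.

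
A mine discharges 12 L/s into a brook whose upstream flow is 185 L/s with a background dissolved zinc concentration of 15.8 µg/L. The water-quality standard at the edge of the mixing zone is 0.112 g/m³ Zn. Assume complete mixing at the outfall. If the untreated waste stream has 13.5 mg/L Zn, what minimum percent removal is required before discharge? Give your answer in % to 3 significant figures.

88.2 %

12 L/s = 0.012 m³/s.
185 L/s = 0.185 m³/s.
15.8 µg/L = 0.0158 mg/L.
Mass balance: 0.112·0.197 = 0.012·Cₑ + 0.185·0.0158.
Cₑ = (0.02206 − 0.002923) / 0.012 = 1.595 mg/L.
Required removal = 1 − 1.595/13.5 = 88.18 %.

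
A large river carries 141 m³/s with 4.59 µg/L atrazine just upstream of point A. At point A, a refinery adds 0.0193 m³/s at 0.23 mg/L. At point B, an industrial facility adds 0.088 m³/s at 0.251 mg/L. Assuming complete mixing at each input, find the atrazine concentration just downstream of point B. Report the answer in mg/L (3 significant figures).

0.00477 mg/L

4.59 µg/L = 0.00459 mg/L.
After input A: C = (141·0.00459 + 0.0193·0.23) / 141 = 0.004621 mg/L.
After input B: C = (141·0.004621 + 0.088·0.251) / 141.1 = 0.004775 mg/L.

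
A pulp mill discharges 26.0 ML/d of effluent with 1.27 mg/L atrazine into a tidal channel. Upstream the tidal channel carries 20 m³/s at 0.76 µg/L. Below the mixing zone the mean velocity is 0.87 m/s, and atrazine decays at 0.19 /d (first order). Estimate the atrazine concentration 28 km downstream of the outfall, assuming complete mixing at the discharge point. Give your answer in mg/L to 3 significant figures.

26.0 ML/d = 0.3009 m³/s.
0.76 µg/L = 0.00076 mg/L.
After complete mixing, C₀ = (0.3009·1.27 + 20·0.00076) / 20.3 = 0.01957 mg/L.
Travel time t = 2.8e+04 m / 0.87 m/s = 3.218e+04 s = 0.3725 d.
C = 0.01957·exp(−0.19·0.3725) = 0.01957·0.9317 = 0.01824 mg/L.

0.0182 mg/L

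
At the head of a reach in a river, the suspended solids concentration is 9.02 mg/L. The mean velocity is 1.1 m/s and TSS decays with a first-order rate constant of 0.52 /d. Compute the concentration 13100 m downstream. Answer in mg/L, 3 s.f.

Travel time t = 13100 m / 1.1 m/s = 1.31e+04/1.1 = 1.191e+04 s = 0.1378 d.
First-order decay: C = 9.02·exp(−0.52·0.1378) = 9.02·0.9308 = 8.396 mg/L.

8.40 mg/L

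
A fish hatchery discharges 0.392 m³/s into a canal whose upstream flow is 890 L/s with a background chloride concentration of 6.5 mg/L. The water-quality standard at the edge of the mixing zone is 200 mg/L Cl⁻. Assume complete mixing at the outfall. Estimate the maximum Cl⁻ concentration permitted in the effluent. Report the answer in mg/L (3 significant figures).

639 mg/L

890 L/s = 0.89 m³/s.
Mass balance: 200·1.282 = 0.392·Cₑ + 0.89·6.5.
Cₑ = (256.4 − 5.785) / 0.392 = 639.3 mg/L.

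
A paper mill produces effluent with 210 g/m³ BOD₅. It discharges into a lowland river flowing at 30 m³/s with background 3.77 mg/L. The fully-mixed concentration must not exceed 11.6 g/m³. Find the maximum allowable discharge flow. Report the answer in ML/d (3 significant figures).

Mass balance at complete mixing: C_std·(Q_w + Q_r) = Q_w·C_e + Q_r·C_b.
Rearranging, Q_w = Q_r·(C_std − C_b)/(C_e − C_std) = 30·(11.6 − 3.77) / (210 − 11.6) = 1.184 m³/s.
= 102.3 ML/d.

102 ML/d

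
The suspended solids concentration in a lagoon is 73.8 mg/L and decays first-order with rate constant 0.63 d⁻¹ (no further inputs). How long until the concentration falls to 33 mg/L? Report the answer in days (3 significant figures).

1.28 d

t = ln(C₀/C)/k = ln(73.8/33)/0.63 = 0.8049/0.63 = 1.278 d.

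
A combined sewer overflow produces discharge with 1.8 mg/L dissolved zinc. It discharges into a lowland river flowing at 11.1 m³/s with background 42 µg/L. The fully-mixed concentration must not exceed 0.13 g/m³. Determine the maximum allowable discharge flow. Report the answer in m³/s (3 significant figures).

42 µg/L = 0.042 mg/L.
Mass balance at complete mixing: C_std·(Q_w + Q_r) = Q_w·C_e + Q_r·C_b.
Rearranging, Q_w = Q_r·(C_std − C_b)/(C_e − C_std) = 11.1·(0.13 − 0.042) / (1.8 − 0.13) = 0.5849 m³/s.

0.585 m³/s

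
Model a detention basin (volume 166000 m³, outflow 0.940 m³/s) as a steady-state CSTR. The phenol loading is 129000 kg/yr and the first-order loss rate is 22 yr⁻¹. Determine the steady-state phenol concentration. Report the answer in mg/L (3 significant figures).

3.87 mg/L

Outflow Q = 0.940 m³/s × 3.156e+07 s/yr = 2.966e+07 m³/yr.
Steady-state CSTR mass balance: W = Q·C + k·V·C, so C = W/(Q + kV).
Q + kV = 2.966e+07 + 22·166000 = 3.332e+07 m³/yr.
C = 129000/3.332e+07 = 0.003872 kg/m³ = 3.872 mg/L.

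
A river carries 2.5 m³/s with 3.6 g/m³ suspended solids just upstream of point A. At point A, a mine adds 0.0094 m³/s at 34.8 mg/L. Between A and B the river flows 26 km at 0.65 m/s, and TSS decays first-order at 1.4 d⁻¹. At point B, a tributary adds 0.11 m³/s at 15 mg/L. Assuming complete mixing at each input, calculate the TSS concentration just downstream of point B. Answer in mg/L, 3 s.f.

2.49 mg/L

After input A: C = (2.5·3.6 + 0.0094·34.8) / 2.509 = 3.717 mg/L.
Over the 26 km reach to input B (t = 4e+04 s = 0.463 d), decay gives C = 3.717·exp(−1.4·0.463) = 1.944 mg/L.
After input B: C = (2.509·1.944 + 0.11·15) / 2.619 = 2.492 mg/L.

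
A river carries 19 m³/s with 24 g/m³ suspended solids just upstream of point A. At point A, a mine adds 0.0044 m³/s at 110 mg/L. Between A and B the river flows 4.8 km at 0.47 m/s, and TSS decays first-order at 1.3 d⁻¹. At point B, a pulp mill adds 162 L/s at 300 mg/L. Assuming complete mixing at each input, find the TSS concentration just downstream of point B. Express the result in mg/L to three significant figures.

23.0 mg/L

After input A: C = (19·24 + 0.0044·110) / 19 = 24.02 mg/L.
Over the 4.8 km reach to input B (t = 1.021e+04 s = 0.1182 d), decay gives C = 24.02·exp(−1.3·0.1182) = 20.6 mg/L.
162 L/s = 0.162 m³/s.
After input B: C = (19·20.6 + 0.162·300) / 19.17 = 22.96 mg/L.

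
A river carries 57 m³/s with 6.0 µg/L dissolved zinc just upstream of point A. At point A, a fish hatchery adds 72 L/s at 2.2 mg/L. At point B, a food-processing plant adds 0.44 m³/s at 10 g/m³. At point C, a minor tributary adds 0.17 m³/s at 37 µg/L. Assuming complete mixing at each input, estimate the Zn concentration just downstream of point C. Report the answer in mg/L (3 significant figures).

6.0 µg/L = 0.006 mg/L.
72 L/s = 0.072 m³/s.
After input A: C = (57·0.006 + 0.072·2.2) / 57.07 = 0.008768 mg/L.
After input B: C = (57.07·0.008768 + 0.44·10) / 57.51 = 0.08521 mg/L.
37 µg/L = 0.037 mg/L.
After input C: C = (57.51·0.08521 + 0.17·0.037) / 57.68 = 0.08506 mg/L.

0.0851 mg/L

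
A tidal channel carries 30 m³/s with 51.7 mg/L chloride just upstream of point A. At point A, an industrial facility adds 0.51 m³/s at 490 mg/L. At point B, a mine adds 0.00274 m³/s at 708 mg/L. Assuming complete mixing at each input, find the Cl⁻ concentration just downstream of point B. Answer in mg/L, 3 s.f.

After input A: C = (30·51.7 + 0.51·490) / 30.51 = 59.03 mg/L.
After input B: C = (30.51·59.03 + 0.00274·708) / 30.51 = 59.08 mg/L.

59.1 mg/L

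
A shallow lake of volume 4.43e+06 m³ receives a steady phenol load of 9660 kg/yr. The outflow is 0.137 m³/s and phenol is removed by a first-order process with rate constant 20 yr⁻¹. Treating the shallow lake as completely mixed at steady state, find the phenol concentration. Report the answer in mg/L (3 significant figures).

0.104 mg/L

Outflow Q = 0.137 m³/s × 3.156e+07 s/yr = 4.323e+06 m³/yr.
Steady-state CSTR mass balance: W = Q·C + k·V·C, so C = W/(Q + kV).
Q + kV = 4.323e+06 + 20·4.43e+06 = 9.292e+07 m³/yr.
C = 9660/9.292e+07 = 0.000104 kg/m³ = 0.104 mg/L.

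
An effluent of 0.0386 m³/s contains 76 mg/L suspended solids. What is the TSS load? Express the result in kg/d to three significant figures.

253 kg/d

Mass flux = Q·C = 0.0386 m³/s × 76 g/m³ = 2.934 g/s.
= 2.934 g/s × 86.4 = 253.5 kg/d.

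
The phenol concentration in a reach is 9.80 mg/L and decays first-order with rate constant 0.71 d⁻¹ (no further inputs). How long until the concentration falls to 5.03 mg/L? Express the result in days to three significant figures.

t = ln(C₀/C)/k = ln(9.80/5.03)/0.71 = 0.667/0.71 = 0.9394 d.

0.939 d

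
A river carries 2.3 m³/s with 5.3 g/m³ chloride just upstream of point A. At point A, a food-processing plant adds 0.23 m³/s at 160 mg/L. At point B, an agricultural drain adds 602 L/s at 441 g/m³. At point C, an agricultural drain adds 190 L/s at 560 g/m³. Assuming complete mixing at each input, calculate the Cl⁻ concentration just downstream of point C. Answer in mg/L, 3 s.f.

127 mg/L

After input A: C = (2.3·5.3 + 0.23·160) / 2.53 = 19.36 mg/L.
602 L/s = 0.602 m³/s.
After input B: C = (2.53·19.36 + 0.602·441) / 3.132 = 100.4 mg/L.
190 L/s = 0.19 m³/s.
After input C: C = (3.132·100.4 + 0.19·560) / 3.322 = 126.7 mg/L.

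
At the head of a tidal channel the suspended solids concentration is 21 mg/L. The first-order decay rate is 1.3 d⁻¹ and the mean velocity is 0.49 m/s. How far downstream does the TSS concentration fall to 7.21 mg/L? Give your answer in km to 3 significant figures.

34.8 km

From C = C₀·e^(−kt), t = ln(C₀/C)/k = ln(21/7.21)/1.3 = 1.069/1.3 = 0.8223 d.
Distance = v·t = 0.49 m/s × 7.105e+04 s = 3.481e+04 m = 34.81 km.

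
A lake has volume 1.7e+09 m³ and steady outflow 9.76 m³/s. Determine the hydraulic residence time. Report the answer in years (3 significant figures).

5.52 yr

Q = 9.76 m³/s × 3.156e+07 s/yr = 3.08e+08 m³/yr.
Hydraulic residence time τ = V/Q = 1.7e+09/3.08e+08 = 5.519 yr.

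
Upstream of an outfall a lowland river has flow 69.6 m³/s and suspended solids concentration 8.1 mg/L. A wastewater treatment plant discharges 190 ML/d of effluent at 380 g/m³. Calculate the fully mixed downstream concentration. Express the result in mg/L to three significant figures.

19.5 mg/L

190 ML/d = 2.199 m³/s.
Conservation of mass across the mixing zone: C = (2.199·380 + 69.6·8.1) / (2.199 + 69.6) = 1399/71.8 = 19.49 mg/L.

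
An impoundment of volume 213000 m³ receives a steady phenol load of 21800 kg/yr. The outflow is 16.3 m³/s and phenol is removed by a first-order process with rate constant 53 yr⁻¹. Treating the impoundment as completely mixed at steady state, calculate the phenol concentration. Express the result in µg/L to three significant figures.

41.5 µg/L

Outflow Q = 16.3 m³/s × 3.156e+07 s/yr = 5.144e+08 m³/yr.
Steady-state CSTR mass balance: W = Q·C + k·V·C, so C = W/(Q + kV).
Q + kV = 5.144e+08 + 53·213000 = 5.257e+08 m³/yr.
C = 21800/5.257e+08 = 4.147e-05 kg/m³ = 0.04147 mg/L = 41.47 µg/L.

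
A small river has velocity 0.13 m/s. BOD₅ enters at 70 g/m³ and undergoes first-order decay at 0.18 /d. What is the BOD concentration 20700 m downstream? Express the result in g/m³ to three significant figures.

50.2 g/m³

Travel time t = 20700 m / 0.13 m/s = 2.07e+04/0.13 = 1.592e+05 s = 1.843 d.
First-order decay: C = 70·exp(−0.18·1.843) = 70·0.7177 = 50.24 g/m³.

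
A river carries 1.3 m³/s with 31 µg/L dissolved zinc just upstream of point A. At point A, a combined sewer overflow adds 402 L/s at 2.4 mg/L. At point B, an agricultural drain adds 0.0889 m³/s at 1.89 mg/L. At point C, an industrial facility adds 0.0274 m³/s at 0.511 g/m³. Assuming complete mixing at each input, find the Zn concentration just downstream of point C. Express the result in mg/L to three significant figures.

0.653 mg/L

31 µg/L = 0.031 mg/L.
402 L/s = 0.402 m³/s.
After input A: C = (1.3·0.031 + 0.402·2.4) / 1.702 = 0.5905 mg/L.
After input B: C = (1.702·0.5905 + 0.0889·1.89) / 1.791 = 0.655 mg/L.
After input C: C = (1.791·0.655 + 0.0274·0.511) / 1.818 = 0.6529 mg/L.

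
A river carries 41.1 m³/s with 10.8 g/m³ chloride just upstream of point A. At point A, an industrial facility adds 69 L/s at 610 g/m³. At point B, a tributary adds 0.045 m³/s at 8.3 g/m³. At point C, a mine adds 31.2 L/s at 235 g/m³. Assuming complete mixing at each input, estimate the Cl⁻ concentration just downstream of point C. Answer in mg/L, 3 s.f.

69 L/s = 0.069 m³/s.
After input A: C = (41.1·10.8 + 0.069·610) / 41.17 = 11.8 mg/L.
After input B: C = (41.17·11.8 + 0.045·8.3) / 41.21 = 11.8 mg/L.
31.2 L/s = 0.0312 m³/s.
After input C: C = (41.21·11.8 + 0.0312·235) / 41.25 = 11.97 mg/L.

12.0 mg/L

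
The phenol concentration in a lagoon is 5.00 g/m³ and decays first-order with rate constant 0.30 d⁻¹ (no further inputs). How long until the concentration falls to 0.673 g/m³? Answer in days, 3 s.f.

6.68 d

t = ln(C₀/C)/k = ln(5.00/0.673)/0.30 = 2.005/0.30 = 6.685 d.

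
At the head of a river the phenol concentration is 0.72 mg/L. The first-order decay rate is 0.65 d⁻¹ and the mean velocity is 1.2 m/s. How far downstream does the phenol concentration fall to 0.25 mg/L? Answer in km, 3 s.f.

From C = C₀·e^(−kt), t = ln(C₀/C)/k = ln(0.72/0.25)/0.65 = 1.058/0.65 = 1.627 d.
Distance = v·t = 1.2 m/s × 1.406e+05 s = 1.687e+05 m = 168.7 km.

169 km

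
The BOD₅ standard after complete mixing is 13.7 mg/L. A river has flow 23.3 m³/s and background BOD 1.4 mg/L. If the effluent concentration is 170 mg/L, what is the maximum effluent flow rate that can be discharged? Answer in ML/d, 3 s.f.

Mass balance at complete mixing: C_std·(Q_w + Q_r) = Q_w·C_e + Q_r·C_b.
Rearranging, Q_w = Q_r·(C_std − C_b)/(C_e − C_std) = 23.3·(13.7 − 1.4) / (170 − 13.7) = 1.834 m³/s.
= 158.4 ML/d.

158 ML/d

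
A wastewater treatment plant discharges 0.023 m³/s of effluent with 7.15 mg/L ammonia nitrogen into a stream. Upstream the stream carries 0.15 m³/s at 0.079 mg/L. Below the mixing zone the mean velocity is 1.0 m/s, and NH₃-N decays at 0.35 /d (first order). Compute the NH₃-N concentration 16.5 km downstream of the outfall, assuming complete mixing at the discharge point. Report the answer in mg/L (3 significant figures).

After complete mixing, C₀ = (0.023·7.15 + 0.15·0.079) / 0.173 = 1.019 mg/L.
Travel time t = 1.65e+04 m / 1.0 m/s = 1.65e+04 s = 0.191 d.
C = 1.019·exp(−0.35·0.191) = 1.019·0.9353 = 0.9532 mg/L.

0.953 mg/L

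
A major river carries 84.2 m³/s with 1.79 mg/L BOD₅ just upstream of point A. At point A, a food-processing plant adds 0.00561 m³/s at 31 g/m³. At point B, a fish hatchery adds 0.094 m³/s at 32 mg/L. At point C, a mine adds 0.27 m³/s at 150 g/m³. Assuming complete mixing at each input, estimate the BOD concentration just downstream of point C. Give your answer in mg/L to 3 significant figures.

After input A: C = (84.2·1.79 + 0.00561·31) / 84.21 = 1.792 mg/L.
After input B: C = (84.21·1.792 + 0.094·32) / 84.3 = 1.826 mg/L.
After input C: C = (84.3·1.826 + 0.27·150) / 84.57 = 2.299 mg/L.

2.30 mg/L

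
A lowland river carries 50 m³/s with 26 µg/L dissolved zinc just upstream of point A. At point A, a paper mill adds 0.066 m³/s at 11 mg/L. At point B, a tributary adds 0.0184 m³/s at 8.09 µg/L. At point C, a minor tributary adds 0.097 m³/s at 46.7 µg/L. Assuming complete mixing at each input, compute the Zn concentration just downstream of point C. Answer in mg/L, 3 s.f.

26 µg/L = 0.026 mg/L.
After input A: C = (50·0.026 + 0.066·11) / 50.07 = 0.04047 mg/L.
8.09 µg/L = 0.00809 mg/L.
After input B: C = (50.07·0.04047 + 0.0184·0.00809) / 50.08 = 0.04045 mg/L.
46.7 µg/L = 0.0467 mg/L.
After input C: C = (50.08·0.04045 + 0.097·0.0467) / 50.18 = 0.04047 mg/L.

0.0405 mg/L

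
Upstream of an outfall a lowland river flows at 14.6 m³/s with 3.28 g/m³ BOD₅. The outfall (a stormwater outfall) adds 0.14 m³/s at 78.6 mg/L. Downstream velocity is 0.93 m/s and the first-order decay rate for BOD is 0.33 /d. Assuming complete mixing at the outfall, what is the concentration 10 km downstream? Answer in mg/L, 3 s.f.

3.83 mg/L

After complete mixing, C₀ = (0.14·78.6 + 14.6·3.28) / 14.74 = 3.995 mg/L.
Travel time t = 1e+04 m / 0.93 m/s = 1.075e+04 s = 0.1245 d.
C = 3.995·exp(−0.33·0.1245) = 3.995·0.9598 = 3.835 mg/L.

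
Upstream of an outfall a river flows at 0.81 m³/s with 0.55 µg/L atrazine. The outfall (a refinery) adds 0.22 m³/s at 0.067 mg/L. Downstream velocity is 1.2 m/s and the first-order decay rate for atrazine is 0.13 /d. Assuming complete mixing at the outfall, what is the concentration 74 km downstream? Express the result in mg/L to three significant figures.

0.0134 mg/L

0.55 µg/L = 0.00055 mg/L.
After complete mixing, C₀ = (0.22·0.067 + 0.81·0.00055) / 1.03 = 0.01474 mg/L.
Travel time t = 7.4e+04 m / 1.2 m/s = 6.167e+04 s = 0.7137 d.
C = 0.01474·exp(−0.13·0.7137) = 0.01474·0.9114 = 0.01344 mg/L.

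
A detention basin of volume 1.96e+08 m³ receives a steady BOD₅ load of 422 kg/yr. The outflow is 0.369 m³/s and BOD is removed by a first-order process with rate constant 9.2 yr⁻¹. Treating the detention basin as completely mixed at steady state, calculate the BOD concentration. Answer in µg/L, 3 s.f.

0.233 µg/L

Outflow Q = 0.369 m³/s × 3.156e+07 s/yr = 1.164e+07 m³/yr.
Steady-state CSTR mass balance: W = Q·C + k·V·C, so C = W/(Q + kV).
Q + kV = 1.164e+07 + 9.2·1.96e+08 = 1.815e+09 m³/yr.
C = 422/1.815e+09 = 2.325e-07 kg/m³ = 0.0002325 mg/L = 0.2325 µg/L.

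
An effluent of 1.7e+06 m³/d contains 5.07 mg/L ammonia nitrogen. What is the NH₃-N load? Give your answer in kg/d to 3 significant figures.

1.7e+06 m³/d = 19.68 m³/s.
Mass flux = Q·C = 19.68 m³/s × 5.07 g/m³ = 99.76 g/s.
= 99.76 g/s × 86.4 = 8619 kg/d.

8620 kg/d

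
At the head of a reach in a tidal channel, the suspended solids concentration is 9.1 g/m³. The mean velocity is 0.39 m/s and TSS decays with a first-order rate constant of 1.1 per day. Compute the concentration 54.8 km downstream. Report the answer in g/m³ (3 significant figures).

Travel time t = 54.8 km / 0.39 m/s = 5.48e+04/0.39 = 1.405e+05 s = 1.626 d.
First-order decay: C = 9.1·exp(−1.1·1.626) = 9.1·0.1671 = 1.521 g/m³.

1.52 g/m³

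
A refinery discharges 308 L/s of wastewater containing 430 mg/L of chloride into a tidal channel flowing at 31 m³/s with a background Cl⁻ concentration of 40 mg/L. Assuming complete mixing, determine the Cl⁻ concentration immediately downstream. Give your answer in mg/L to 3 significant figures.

308 L/s = 0.308 m³/s.
By mass balance at complete mixing, C = (0.308·430 + 31·40) / (0.308 + 31) = 1372/31.31 = 43.84 mg/L.

43.8 mg/L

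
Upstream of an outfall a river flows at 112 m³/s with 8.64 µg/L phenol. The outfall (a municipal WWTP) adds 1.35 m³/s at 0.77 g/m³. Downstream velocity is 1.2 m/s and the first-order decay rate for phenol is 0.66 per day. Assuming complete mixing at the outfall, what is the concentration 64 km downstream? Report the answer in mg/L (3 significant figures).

0.0118 mg/L

8.64 µg/L = 0.00864 mg/L.
After complete mixing, C₀ = (1.35·0.77 + 112·0.00864) / 113.3 = 0.01771 mg/L.
Travel time t = 6.4e+04 m / 1.2 m/s = 5.333e+04 s = 0.6173 d.
C = 0.01771·exp(−0.66·0.6173) = 0.01771·0.6654 = 0.01178 mg/L.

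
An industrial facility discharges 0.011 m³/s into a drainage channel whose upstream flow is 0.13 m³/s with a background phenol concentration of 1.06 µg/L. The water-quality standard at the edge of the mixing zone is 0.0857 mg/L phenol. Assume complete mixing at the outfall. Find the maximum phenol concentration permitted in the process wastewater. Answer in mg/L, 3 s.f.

1.06 µg/L = 0.00106 mg/L.
Mass balance: 0.0857·0.141 = 0.011·Cₑ + 0.13·0.00106.
Cₑ = (0.01208 − 0.0001378) / 0.011 = 1.086 mg/L.

1.09 mg/L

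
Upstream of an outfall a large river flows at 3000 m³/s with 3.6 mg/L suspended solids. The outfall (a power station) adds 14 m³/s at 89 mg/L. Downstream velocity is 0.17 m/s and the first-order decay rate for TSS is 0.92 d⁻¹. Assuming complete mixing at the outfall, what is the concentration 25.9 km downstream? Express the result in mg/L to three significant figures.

0.789 mg/L

After complete mixing, C₀ = (14·89 + 3000·3.6) / 3014 = 3.997 mg/L.
Travel time t = 2.59e+04 m / 0.17 m/s = 1.524e+05 s = 1.763 d.
C = 3.997·exp(−0.92·1.763) = 3.997·0.1974 = 0.7891 mg/L.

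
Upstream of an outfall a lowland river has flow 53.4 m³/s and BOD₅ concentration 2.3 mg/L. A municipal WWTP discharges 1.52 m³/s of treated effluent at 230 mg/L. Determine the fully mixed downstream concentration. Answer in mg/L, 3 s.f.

8.60 mg/L

By mass balance at complete mixing, C = (1.52·230 + 53.4·2.3) / (1.52 + 53.4) = 472.4/54.92 = 8.602 mg/L.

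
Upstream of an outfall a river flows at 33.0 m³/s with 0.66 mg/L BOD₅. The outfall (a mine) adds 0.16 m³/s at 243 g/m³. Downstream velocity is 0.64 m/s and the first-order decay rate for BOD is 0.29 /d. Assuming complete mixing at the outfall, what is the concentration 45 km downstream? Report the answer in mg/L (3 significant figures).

1.44 mg/L

After complete mixing, C₀ = (0.16·243 + 33·0.66) / 33.16 = 1.829 mg/L.
Travel time t = 4.5e+04 m / 0.64 m/s = 7.031e+04 s = 0.8138 d.
C = 1.829·exp(−0.29·0.8138) = 1.829·0.7898 = 1.445 mg/L.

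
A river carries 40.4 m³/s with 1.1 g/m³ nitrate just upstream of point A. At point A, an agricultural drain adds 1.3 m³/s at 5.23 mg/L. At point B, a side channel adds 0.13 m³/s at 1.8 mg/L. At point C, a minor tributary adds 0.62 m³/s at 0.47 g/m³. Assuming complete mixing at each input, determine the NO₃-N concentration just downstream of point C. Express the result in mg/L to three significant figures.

After input A: C = (40.4·1.1 + 1.3·5.23) / 41.7 = 1.229 mg/L.
After input B: C = (41.7·1.229 + 0.13·1.8) / 41.83 = 1.231 mg/L.
After input C: C = (41.83·1.231 + 0.62·0.47) / 42.45 = 1.219 mg/L.

1.22 mg/L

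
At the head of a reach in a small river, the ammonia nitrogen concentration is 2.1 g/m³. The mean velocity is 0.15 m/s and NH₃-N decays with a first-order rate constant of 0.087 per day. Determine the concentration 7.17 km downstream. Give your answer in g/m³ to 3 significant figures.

2.00 g/m³

Travel time t = 7.17 km / 0.15 m/s = 7170/0.15 = 4.78e+04 s = 0.5532 d.
First-order decay: C = 2.1·exp(−0.087·0.5532) = 2.1·0.953 = 2.001 g/m³.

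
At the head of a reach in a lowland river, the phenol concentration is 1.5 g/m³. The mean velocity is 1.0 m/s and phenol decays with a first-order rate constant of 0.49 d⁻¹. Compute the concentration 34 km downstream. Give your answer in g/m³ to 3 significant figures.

Travel time t = 34 km / 1.0 m/s = 3.4e+04/1.0 = 3.4e+04 s = 0.3935 d.
First-order decay: C = 1.5·exp(−0.49·0.3935) = 1.5·0.8246 = 1.237 g/m³.

1.24 g/m³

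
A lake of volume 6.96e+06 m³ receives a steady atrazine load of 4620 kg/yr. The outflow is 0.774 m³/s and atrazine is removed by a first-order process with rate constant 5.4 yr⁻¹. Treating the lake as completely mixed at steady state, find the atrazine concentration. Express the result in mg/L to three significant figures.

0.0745 mg/L

Outflow Q = 0.774 m³/s × 3.156e+07 s/yr = 2.443e+07 m³/yr.
Steady-state CSTR mass balance: W = Q·C + k·V·C, so C = W/(Q + kV).
Q + kV = 2.443e+07 + 5.4·6.96e+06 = 6.201e+07 m³/yr.
C = 4620/6.201e+07 = 7.45e-05 kg/m³ = 0.0745 mg/L.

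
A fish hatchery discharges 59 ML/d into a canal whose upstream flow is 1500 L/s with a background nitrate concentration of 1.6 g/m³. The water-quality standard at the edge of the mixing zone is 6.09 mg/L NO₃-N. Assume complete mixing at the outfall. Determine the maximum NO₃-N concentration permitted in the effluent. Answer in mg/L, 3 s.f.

59 ML/d = 0.6829 m³/s.
1500 L/s = 1.5 m³/s.
Mass balance: 6.09·2.183 = 0.6829·Cₑ + 1.5·1.6.
Cₑ = (13.29 − 2.4) / 0.6829 = 15.95 mg/L.

16.0 mg/L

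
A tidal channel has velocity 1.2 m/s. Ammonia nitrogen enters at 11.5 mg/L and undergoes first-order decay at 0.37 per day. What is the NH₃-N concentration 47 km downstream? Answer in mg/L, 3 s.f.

9.72 mg/L

Travel time t = 47 km / 1.2 m/s = 4.7e+04/1.2 = 3.917e+04 s = 0.4533 d.
First-order decay: C = 11.5·exp(−0.37·0.4533) = 11.5·0.8456 = 9.724 mg/L.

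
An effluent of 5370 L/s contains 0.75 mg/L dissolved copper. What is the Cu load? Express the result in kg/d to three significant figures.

348 kg/d

5370 L/s = 5.37 m³/s.
Mass flux = Q·C = 5.37 m³/s × 0.75 g/m³ = 4.027 g/s.
= 4.027 g/s × 86.4 = 348 kg/d.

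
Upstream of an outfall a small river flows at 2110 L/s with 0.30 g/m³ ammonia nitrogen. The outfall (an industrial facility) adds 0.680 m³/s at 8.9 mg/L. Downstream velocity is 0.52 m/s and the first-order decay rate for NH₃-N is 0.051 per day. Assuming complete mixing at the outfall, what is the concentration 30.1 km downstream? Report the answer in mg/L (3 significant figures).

2110 L/s = 2.11 m³/s.
After complete mixing, C₀ = (0.68·8.9 + 2.11·0.3) / 2.79 = 2.396 mg/L.
Travel time t = 3.01e+04 m / 0.52 m/s = 5.788e+04 s = 0.67 d.
C = 2.396·exp(−0.051·0.67) = 2.396·0.9664 = 2.316 mg/L.

2.32 mg/L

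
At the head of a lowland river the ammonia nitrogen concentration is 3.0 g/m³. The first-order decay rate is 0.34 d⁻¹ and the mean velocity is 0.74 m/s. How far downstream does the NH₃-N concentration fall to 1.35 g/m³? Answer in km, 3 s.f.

From C = C₀·e^(−kt), t = ln(C₀/C)/k = ln(3.0/1.35)/0.34 = 0.7985/0.34 = 2.349 d.
Distance = v·t = 0.74 m/s × 2.029e+05 s = 1.502e+05 m = 150.2 km.

150 km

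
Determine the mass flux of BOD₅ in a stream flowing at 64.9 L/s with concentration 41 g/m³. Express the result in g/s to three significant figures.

2.66 g/s

64.9 L/s = 0.0649 m³/s.
Mass flux = Q·C = 0.0649 m³/s × 41 g/m³ = 2.661 g/s.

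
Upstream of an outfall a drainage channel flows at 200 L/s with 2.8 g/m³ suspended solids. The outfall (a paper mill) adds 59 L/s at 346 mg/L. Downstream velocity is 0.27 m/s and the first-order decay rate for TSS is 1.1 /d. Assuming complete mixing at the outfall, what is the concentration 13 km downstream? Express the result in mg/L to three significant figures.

43.9 mg/L

59 L/s = 0.059 m³/s.
200 L/s = 0.2 m³/s.
After complete mixing, C₀ = (0.059·346 + 0.2·2.8) / 0.259 = 80.98 mg/L.
Travel time t = 1.3e+04 m / 0.27 m/s = 4.815e+04 s = 0.5573 d.
C = 80.98·exp(−1.1·0.5573) = 80.98·0.5417 = 43.87 mg/L.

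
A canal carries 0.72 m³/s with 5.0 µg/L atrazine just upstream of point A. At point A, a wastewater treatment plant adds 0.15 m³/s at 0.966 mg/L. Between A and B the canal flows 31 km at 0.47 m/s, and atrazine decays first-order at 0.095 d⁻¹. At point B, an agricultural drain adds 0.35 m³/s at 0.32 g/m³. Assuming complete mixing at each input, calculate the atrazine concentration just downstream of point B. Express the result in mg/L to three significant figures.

5.0 µg/L = 0.005 mg/L.
After input A: C = (0.72·0.005 + 0.15·0.966) / 0.87 = 0.1707 mg/L.
Over the 31 km reach to input B (t = 6.596e+04 s = 0.7634 d), decay gives C = 0.1707·exp(−0.095·0.7634) = 0.1587 mg/L.
After input B: C = (0.87·0.1587 + 0.35·0.32) / 1.22 = 0.205 mg/L.

0.205 mg/L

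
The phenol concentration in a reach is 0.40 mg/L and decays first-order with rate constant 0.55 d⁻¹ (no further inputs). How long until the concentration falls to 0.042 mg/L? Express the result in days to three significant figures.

4.10 d

t = ln(C₀/C)/k = ln(0.40/0.042)/0.55 = 2.254/0.55 = 4.098 d.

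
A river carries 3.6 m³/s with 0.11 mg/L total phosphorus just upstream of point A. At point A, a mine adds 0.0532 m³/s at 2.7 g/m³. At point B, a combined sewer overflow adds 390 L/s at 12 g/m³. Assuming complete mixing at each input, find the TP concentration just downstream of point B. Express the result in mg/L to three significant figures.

1.29 mg/L

After input A: C = (3.6·0.11 + 0.0532·2.7) / 3.653 = 0.1477 mg/L.
390 L/s = 0.39 m³/s.
After input B: C = (3.653·0.1477 + 0.39·12) / 4.043 = 1.291 mg/L.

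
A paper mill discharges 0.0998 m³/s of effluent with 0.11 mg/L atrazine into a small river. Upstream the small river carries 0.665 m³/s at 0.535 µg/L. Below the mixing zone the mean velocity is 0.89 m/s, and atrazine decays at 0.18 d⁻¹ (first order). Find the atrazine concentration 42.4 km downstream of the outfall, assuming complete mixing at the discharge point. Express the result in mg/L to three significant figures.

0.535 µg/L = 0.000535 mg/L.
After complete mixing, C₀ = (0.0998·0.11 + 0.665·0.000535) / 0.7648 = 0.01482 mg/L.
Travel time t = 4.24e+04 m / 0.89 m/s = 4.764e+04 s = 0.5514 d.
C = 0.01482·exp(−0.18·0.5514) = 0.01482·0.9055 = 0.01342 mg/L.

0.0134 mg/L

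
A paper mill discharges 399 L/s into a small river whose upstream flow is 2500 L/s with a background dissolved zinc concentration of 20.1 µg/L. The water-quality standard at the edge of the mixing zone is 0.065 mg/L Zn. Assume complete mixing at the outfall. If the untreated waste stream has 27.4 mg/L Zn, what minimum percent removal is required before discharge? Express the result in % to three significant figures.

98.7 %

399 L/s = 0.399 m³/s.
2500 L/s = 2.5 m³/s.
20.1 µg/L = 0.0201 mg/L.
Mass balance: 0.065·2.899 = 0.399·Cₑ + 2.5·0.0201.
Cₑ = (0.1884 − 0.05025) / 0.399 = 0.3463 mg/L.
Required removal = 1 − 0.3463/27.4 = 98.74 %.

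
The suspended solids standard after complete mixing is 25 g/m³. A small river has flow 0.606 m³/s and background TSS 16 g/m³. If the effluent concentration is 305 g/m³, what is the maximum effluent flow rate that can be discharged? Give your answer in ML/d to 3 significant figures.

1.68 ML/d

Mass balance at complete mixing: C_std·(Q_w + Q_r) = Q_w·C_e + Q_r·C_b.
Rearranging, Q_w = Q_r·(C_std − C_b)/(C_e − C_std) = 0.606·(25 − 16) / (305 − 25) = 0.01948 m³/s.
= 1.683 ML/d.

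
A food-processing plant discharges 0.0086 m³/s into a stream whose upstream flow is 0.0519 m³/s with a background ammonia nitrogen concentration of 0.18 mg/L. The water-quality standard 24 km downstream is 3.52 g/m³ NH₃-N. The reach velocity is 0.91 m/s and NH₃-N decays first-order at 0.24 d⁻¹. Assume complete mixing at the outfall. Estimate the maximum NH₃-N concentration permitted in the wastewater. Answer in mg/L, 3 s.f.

Travel time to the compliance point: t = 2.4e+04/0.91 = 2.637e+04 s = 0.3053 d; decay factor exp(−0.24·0.3053) = 0.9294.
So the concentration just after mixing may be at most 3.52/0.9294 = 3.788 mg/L.
Mass balance: 3.788·0.0605 = 0.0086·Cₑ + 0.0519·0.18.
Cₑ = (0.2291 − 0.009342) / 0.0086 = 25.56 mg/L.

25.6 mg/L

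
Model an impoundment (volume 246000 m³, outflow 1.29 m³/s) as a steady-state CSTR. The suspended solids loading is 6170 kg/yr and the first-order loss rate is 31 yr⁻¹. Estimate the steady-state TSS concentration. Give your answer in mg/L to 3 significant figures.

Outflow Q = 1.29 m³/s × 3.156e+07 s/yr = 4.071e+07 m³/yr.
Steady-state CSTR mass balance: W = Q·C + k·V·C, so C = W/(Q + kV).
Q + kV = 4.071e+07 + 31·246000 = 4.834e+07 m³/yr.
C = 6170/4.834e+07 = 0.0001276 kg/m³ = 0.1276 mg/L.

0.128 mg/L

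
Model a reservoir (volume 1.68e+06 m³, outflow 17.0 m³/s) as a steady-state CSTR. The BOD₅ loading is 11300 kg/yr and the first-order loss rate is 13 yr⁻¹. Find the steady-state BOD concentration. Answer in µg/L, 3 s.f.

20.2 µg/L

Outflow Q = 17.0 m³/s × 3.156e+07 s/yr = 5.365e+08 m³/yr.
Steady-state CSTR mass balance: W = Q·C + k·V·C, so C = W/(Q + kV).
Q + kV = 5.365e+08 + 13·1.68e+06 = 5.583e+08 m³/yr.
C = 11300/5.583e+08 = 2.024e-05 kg/m³ = 0.02024 mg/L = 20.24 µg/L.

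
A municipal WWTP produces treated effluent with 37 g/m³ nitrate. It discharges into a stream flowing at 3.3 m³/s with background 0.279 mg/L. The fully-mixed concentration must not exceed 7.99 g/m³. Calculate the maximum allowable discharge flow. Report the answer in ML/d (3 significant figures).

Mass balance at complete mixing: C_std·(Q_w + Q_r) = Q_w·C_e + Q_r·C_b.
Rearranging, Q_w = Q_r·(C_std − C_b)/(C_e − C_std) = 3.3·(7.99 − 0.279) / (37 − 7.99) = 0.8772 m³/s.
= 75.79 ML/d.

75.8 ML/d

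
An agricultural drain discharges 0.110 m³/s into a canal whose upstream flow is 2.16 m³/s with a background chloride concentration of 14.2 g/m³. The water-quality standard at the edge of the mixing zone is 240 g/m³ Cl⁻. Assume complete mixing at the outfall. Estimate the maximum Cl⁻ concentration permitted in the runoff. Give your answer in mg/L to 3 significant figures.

Mass balance: 240·2.27 = 0.11·Cₑ + 2.16·14.2.
Cₑ = (544.8 − 30.67) / 0.11 = 4674 mg/L.

4670 mg/L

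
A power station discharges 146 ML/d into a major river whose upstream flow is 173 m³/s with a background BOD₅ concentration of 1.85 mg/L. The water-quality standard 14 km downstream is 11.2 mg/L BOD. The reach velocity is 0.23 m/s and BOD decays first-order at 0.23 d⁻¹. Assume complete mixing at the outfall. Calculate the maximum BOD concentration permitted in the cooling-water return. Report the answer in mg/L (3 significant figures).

146 ML/d = 1.69 m³/s.
Travel time to the compliance point: t = 1.4e+04/0.23 = 6.087e+04 s = 0.7045 d; decay factor exp(−0.23·0.7045) = 0.8504.
So the concentration just after mixing may be at most 11.2/0.8504 = 13.17 mg/L.
Mass balance: 13.17·174.7 = 1.69·Cₑ + 173·1.85.
Cₑ = (2301 − 320.1) / 1.69 = 1172 mg/L.

1170 mg/L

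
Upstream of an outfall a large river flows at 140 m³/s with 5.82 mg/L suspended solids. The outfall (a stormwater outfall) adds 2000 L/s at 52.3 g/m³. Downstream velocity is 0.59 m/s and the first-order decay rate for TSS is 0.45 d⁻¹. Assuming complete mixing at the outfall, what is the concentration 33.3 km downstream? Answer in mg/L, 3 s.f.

2000 L/s = 2 m³/s.
After complete mixing, C₀ = (2·52.3 + 140·5.82) / 142 = 6.475 mg/L.
Travel time t = 3.33e+04 m / 0.59 m/s = 5.644e+04 s = 0.6532 d.
C = 6.475·exp(−0.45·0.6532) = 6.475·0.7453 = 4.826 mg/L.

4.83 mg/L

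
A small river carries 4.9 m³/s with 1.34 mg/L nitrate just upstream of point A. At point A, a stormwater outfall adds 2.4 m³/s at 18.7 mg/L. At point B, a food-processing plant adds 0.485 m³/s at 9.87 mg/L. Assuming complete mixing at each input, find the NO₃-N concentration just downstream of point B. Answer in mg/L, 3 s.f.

After input A: C = (4.9·1.34 + 2.4·18.7) / 7.3 = 7.047 mg/L.
After input B: C = (7.3·7.047 + 0.485·9.87) / 7.785 = 7.223 mg/L.

7.22 mg/L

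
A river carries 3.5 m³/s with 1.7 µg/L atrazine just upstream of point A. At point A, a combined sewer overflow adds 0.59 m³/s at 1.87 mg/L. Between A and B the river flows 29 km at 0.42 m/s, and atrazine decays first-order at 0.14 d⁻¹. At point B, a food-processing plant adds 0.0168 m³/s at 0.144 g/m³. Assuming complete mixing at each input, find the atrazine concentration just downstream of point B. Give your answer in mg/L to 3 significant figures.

0.242 mg/L

1.7 µg/L = 0.0017 mg/L.
After input A: C = (3.5·0.0017 + 0.59·1.87) / 4.09 = 0.2712 mg/L.
Over the 29 km reach to input B (t = 6.905e+04 s = 0.7992 d), decay gives C = 0.2712·exp(−0.14·0.7992) = 0.2425 mg/L.
After input B: C = (4.09·0.2425 + 0.0168·0.144) / 4.107 = 0.2421 mg/L.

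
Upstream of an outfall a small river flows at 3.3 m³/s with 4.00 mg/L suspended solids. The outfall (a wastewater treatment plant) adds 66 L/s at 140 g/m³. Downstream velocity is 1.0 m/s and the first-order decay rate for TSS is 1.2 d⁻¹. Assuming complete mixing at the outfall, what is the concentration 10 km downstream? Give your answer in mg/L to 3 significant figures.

5.80 mg/L

66 L/s = 0.066 m³/s.
After complete mixing, C₀ = (0.066·140 + 3.3·4) / 3.366 = 6.667 mg/L.
Travel time t = 1e+04 m / 1.0 m/s = 1e+04 s = 0.1157 d.
C = 6.667·exp(−1.2·0.1157) = 6.667·0.8703 = 5.802 mg/L.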